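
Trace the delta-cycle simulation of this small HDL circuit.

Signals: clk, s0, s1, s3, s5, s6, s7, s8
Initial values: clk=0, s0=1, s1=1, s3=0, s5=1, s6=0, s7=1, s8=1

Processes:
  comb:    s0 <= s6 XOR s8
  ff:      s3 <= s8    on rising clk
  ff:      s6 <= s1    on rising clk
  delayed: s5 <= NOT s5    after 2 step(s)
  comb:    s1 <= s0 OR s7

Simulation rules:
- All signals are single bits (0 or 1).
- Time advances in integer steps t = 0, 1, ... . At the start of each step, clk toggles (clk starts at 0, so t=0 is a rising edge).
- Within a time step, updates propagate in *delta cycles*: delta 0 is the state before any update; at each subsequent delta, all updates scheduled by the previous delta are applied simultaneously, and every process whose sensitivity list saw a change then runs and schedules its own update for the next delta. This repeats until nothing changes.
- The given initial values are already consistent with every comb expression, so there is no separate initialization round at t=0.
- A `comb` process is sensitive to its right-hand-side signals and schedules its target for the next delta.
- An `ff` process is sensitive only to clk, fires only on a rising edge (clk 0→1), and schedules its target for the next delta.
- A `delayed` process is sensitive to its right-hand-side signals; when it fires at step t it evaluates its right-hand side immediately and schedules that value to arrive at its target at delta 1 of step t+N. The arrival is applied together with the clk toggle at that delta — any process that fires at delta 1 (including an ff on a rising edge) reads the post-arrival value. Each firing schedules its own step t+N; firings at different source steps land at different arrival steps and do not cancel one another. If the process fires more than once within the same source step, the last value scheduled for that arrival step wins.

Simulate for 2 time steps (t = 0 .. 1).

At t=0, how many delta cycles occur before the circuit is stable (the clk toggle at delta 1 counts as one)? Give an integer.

t=0 Δ0: s1=1 s3=0 s5=1 s6=0 s8=1 clk=0 s0=1 s7=1
  Δ1: clk:0→1
  Δ2: s3:0→1, s6:0→1
  Δ3: s0:1→0
  (3Δ to stable)
t=1 Δ0: s1=1 s3=1 s5=1 s6=1 s8=1 clk=1 s0=0 s7=1
  Δ1: clk:1→0
  (1Δ to stable)

3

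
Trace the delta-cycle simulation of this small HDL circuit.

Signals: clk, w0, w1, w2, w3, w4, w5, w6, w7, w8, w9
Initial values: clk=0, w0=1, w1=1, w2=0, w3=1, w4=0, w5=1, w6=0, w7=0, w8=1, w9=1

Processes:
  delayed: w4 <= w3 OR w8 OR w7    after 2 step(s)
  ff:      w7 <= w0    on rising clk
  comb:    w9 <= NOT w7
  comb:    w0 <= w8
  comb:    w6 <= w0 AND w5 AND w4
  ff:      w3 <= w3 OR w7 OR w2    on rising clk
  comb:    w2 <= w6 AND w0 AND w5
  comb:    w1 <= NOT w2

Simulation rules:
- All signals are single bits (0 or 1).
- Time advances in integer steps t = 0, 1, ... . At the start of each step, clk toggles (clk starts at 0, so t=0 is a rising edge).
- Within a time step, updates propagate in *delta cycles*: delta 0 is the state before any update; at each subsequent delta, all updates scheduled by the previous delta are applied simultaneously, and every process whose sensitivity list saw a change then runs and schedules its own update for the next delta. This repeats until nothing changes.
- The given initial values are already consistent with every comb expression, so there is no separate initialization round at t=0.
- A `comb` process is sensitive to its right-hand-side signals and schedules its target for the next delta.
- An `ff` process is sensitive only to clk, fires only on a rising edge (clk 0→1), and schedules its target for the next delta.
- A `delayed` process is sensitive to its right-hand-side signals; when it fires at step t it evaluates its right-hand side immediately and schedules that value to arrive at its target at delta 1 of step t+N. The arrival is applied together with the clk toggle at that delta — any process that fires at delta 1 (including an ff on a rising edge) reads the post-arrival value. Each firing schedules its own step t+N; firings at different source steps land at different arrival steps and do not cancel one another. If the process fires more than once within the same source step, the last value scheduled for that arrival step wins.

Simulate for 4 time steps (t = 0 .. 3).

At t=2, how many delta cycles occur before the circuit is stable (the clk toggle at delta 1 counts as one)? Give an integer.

4

[bits: w8,w2,w1,w0,w3,w7,clk,w6,w9,w4,w5]
t=0: Δ0=10111000101 Δ1=10111010101 Δ2=10111110101 Δ3=10111110001 | 3Δ
t=1: Δ0=10111110001 Δ1=10111100001 | 1Δ
t=2: Δ0=10111100001 Δ1=10111110011 Δ2=10111111011 Δ3=11111111011 Δ4=11011111011 | 4Δ
t=3: Δ0=11011111011 Δ1=11011101011 | 1Δ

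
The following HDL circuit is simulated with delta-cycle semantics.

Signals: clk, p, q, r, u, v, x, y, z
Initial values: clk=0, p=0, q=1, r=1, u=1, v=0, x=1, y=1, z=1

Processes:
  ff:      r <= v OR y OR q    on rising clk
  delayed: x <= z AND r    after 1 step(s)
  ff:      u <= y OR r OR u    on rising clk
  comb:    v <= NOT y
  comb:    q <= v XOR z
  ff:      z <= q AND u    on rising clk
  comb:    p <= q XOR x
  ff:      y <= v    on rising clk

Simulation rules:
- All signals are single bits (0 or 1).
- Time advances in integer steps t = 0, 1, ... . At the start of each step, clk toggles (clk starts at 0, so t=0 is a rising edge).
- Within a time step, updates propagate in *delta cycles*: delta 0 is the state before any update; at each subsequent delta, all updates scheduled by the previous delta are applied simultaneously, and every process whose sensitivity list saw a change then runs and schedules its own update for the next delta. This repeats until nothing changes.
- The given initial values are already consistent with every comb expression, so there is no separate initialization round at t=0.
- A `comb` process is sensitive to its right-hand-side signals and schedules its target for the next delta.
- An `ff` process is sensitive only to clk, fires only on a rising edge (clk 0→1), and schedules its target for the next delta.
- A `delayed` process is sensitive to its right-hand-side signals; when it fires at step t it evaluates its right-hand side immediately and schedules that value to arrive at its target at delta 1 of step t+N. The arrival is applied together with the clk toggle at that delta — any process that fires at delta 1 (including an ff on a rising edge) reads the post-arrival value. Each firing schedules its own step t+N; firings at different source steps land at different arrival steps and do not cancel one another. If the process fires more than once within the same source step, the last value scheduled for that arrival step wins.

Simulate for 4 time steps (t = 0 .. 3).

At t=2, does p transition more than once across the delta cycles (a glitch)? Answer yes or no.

yes

t=0 Δ0: v=0 p=0 u=1 clk=0 q=1 x=1 z=1 y=1 r=1
  Δ1: clk:0→1
  Δ2: y:1→0
  Δ3: v:0→1
  Δ4: q:1→0
  Δ5: p:0→1
  (5Δ to stable)
t=1 Δ0: v=1 p=1 u=1 clk=1 q=0 x=1 z=1 y=0 r=1
  Δ1: clk:1→0
  (1Δ to stable)
t=2 Δ0: v=1 p=1 u=1 clk=0 q=0 x=1 z=1 y=0 r=1
  Δ1: clk:0→1
  Δ2: z:1→0, y:0→1
  Δ3: v:1→0, q:0→1
  Δ4: p:1→0, q:1→0
  Δ5: p:0→1
  (5Δ to stable)
t=3 Δ0: v=0 p=1 u=1 clk=1 q=0 x=1 z=0 y=1 r=1
  Δ1: clk:1→0, x:1→0
  Δ2: p:1→0
  (2Δ to stable)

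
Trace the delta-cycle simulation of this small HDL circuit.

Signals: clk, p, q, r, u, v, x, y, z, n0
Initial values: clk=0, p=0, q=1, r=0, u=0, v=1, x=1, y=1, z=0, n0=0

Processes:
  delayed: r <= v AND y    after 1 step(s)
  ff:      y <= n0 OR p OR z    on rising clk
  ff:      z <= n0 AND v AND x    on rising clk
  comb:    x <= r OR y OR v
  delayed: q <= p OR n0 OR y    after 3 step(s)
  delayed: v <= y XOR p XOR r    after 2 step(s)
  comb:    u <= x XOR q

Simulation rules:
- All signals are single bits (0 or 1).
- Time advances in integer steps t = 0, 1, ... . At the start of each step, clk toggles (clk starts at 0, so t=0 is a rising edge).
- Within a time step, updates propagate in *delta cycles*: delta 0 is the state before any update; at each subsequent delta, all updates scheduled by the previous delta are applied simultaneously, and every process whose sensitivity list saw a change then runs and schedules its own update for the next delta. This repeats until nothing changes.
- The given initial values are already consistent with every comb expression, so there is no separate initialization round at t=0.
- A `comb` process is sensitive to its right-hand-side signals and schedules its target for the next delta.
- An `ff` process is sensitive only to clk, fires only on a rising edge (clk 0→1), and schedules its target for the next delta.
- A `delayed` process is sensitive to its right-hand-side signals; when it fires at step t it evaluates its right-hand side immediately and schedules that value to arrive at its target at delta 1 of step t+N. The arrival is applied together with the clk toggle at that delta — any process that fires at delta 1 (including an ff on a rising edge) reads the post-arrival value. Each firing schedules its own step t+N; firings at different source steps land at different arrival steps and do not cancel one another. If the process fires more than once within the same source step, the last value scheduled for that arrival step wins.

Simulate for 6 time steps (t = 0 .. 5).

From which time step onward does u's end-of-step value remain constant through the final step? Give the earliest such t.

t0.Δ0 v=1 z=0 n0=0 clk=0 x=1 u=0 q=1 p=0 y=1 r=0
t0.Δ1 v=1 z=0 n0=0 clk=1 x=1 u=0 q=1 p=0 y=1 r=0
t0.Δ2 v=1 z=0 n0=0 clk=1 x=1 u=0 q=1 p=0 y=0 r=0
t1.Δ0 v=1 z=0 n0=0 clk=1 x=1 u=0 q=1 p=0 y=0 r=0
t1.Δ1 v=1 z=0 n0=0 clk=0 x=1 u=0 q=1 p=0 y=0 r=0
t2.Δ0 v=1 z=0 n0=0 clk=0 x=1 u=0 q=1 p=0 y=0 r=0
t2.Δ1 v=0 z=0 n0=0 clk=1 x=1 u=0 q=1 p=0 y=0 r=0
t2.Δ2 v=0 z=0 n0=0 clk=1 x=0 u=0 q=1 p=0 y=0 r=0
t2.Δ3 v=0 z=0 n0=0 clk=1 x=0 u=1 q=1 p=0 y=0 r=0
t3.Δ0 v=0 z=0 n0=0 clk=1 x=0 u=1 q=1 p=0 y=0 r=0
t3.Δ1 v=0 z=0 n0=0 clk=0 x=0 u=1 q=0 p=0 y=0 r=0
t3.Δ2 v=0 z=0 n0=0 clk=0 x=0 u=0 q=0 p=0 y=0 r=0
t4.Δ0 v=0 z=0 n0=0 clk=0 x=0 u=0 q=0 p=0 y=0 r=0
t4.Δ1 v=0 z=0 n0=0 clk=1 x=0 u=0 q=0 p=0 y=0 r=0
t5.Δ0 v=0 z=0 n0=0 clk=1 x=0 u=0 q=0 p=0 y=0 r=0
t5.Δ1 v=0 z=0 n0=0 clk=0 x=0 u=0 q=0 p=0 y=0 r=0

3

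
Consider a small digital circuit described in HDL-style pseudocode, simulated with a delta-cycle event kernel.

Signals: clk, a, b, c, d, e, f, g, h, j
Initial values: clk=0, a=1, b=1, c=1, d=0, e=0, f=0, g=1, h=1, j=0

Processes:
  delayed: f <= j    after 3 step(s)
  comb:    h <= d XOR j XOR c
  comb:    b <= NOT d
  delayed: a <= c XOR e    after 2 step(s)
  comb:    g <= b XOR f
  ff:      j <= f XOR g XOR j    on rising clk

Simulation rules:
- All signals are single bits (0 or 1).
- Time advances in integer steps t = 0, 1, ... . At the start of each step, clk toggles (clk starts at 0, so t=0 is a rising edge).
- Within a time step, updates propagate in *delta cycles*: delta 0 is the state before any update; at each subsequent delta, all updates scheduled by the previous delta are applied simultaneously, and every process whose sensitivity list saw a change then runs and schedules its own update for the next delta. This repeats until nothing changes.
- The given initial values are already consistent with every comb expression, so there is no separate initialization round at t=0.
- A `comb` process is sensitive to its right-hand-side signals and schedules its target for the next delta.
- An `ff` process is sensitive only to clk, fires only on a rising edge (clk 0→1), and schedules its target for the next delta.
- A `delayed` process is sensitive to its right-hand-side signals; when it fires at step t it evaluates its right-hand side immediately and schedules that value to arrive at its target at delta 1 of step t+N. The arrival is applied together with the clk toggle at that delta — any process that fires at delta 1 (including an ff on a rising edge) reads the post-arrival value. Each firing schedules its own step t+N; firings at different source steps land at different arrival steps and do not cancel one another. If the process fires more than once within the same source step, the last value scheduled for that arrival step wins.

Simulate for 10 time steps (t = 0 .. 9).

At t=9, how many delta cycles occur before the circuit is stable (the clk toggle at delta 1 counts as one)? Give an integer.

2

t=0 Δ0: d=0 clk=0 j=0 h=1 c=1 a=1 f=0 b=1 g=1 e=0
  Δ1: clk:0→1
  Δ2: j:0→1
  Δ3: h:1→0
  (3Δ to stable)
t=1 Δ0: d=0 clk=1 j=1 h=0 c=1 a=1 f=0 b=1 g=1 e=0
  Δ1: clk:1→0
  (1Δ to stable)
t=2 Δ0: d=0 clk=0 j=1 h=0 c=1 a=1 f=0 b=1 g=1 e=0
  Δ1: clk:0→1
  Δ2: j:1→0
  Δ3: h:0→1
  (3Δ to stable)
t=3 Δ0: d=0 clk=1 j=0 h=1 c=1 a=1 f=0 b=1 g=1 e=0
  Δ1: clk:1→0, f:0→1
  Δ2: g:1→0
  (2Δ to stable)
t=4 Δ0: d=0 clk=0 j=0 h=1 c=1 a=1 f=1 b=1 g=0 e=0
  Δ1: clk:0→1
  Δ2: j:0→1
  Δ3: h:1→0
  (3Δ to stable)
t=5 Δ0: d=0 clk=1 j=1 h=0 c=1 a=1 f=1 b=1 g=0 e=0
  Δ1: clk:1→0, f:1→0
  Δ2: g:0→1
  (2Δ to stable)
t=6 Δ0: d=0 clk=0 j=1 h=0 c=1 a=1 f=0 b=1 g=1 e=0
  Δ1: clk:0→1
  Δ2: j:1→0
  Δ3: h:0→1
  (3Δ to stable)
t=7 Δ0: d=0 clk=1 j=0 h=1 c=1 a=1 f=0 b=1 g=1 e=0
  Δ1: clk:1→0, f:0→1
  Δ2: g:1→0
  (2Δ to stable)
t=8 Δ0: d=0 clk=0 j=0 h=1 c=1 a=1 f=1 b=1 g=0 e=0
  Δ1: clk:0→1
  Δ2: j:0→1
  Δ3: h:1→0
  (3Δ to stable)
t=9 Δ0: d=0 clk=1 j=1 h=0 c=1 a=1 f=1 b=1 g=0 e=0
  Δ1: clk:1→0, f:1→0
  Δ2: g:0→1
  (2Δ to stable)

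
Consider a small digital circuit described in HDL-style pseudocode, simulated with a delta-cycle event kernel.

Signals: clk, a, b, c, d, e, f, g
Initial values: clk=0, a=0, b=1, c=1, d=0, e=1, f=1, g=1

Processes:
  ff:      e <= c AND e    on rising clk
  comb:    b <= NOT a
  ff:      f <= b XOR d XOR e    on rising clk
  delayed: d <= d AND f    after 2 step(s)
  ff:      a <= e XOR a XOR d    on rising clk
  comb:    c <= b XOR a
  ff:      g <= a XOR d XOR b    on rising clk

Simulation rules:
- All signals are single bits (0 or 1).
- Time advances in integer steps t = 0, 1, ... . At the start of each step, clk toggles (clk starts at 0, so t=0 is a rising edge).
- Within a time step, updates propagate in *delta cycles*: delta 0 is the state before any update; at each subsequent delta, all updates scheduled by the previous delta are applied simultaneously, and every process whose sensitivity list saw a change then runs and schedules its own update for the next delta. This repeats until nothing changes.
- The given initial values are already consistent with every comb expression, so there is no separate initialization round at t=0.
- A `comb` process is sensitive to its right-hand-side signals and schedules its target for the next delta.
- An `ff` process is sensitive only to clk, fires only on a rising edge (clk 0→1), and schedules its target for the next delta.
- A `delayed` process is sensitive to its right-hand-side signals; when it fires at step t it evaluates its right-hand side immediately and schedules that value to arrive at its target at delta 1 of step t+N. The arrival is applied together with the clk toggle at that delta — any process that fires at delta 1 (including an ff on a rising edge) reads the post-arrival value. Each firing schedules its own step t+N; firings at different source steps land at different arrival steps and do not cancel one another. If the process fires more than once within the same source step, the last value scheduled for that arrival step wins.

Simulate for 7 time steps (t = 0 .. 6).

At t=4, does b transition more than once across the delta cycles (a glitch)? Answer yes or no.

no

t0.Δ0 b=1 f=1 c=1 a=0 d=0 g=1 clk=0 e=1
t0.Δ1 b=1 f=1 c=1 a=0 d=0 g=1 clk=1 e=1
t0.Δ2 b=1 f=0 c=1 a=1 d=0 g=1 clk=1 e=1
t0.Δ3 b=0 f=0 c=0 a=1 d=0 g=1 clk=1 e=1
t0.Δ4 b=0 f=0 c=1 a=1 d=0 g=1 clk=1 e=1
t1.Δ0 b=0 f=0 c=1 a=1 d=0 g=1 clk=1 e=1
t1.Δ1 b=0 f=0 c=1 a=1 d=0 g=1 clk=0 e=1
t2.Δ0 b=0 f=0 c=1 a=1 d=0 g=1 clk=0 e=1
t2.Δ1 b=0 f=0 c=1 a=1 d=0 g=1 clk=1 e=1
t2.Δ2 b=0 f=1 c=1 a=0 d=0 g=1 clk=1 e=1
t2.Δ3 b=1 f=1 c=0 a=0 d=0 g=1 clk=1 e=1
t2.Δ4 b=1 f=1 c=1 a=0 d=0 g=1 clk=1 e=1
t3.Δ0 b=1 f=1 c=1 a=0 d=0 g=1 clk=1 e=1
t3.Δ1 b=1 f=1 c=1 a=0 d=0 g=1 clk=0 e=1
t4.Δ0 b=1 f=1 c=1 a=0 d=0 g=1 clk=0 e=1
t4.Δ1 b=1 f=1 c=1 a=0 d=0 g=1 clk=1 e=1
t4.Δ2 b=1 f=0 c=1 a=1 d=0 g=1 clk=1 e=1
t4.Δ3 b=0 f=0 c=0 a=1 d=0 g=1 clk=1 e=1
t4.Δ4 b=0 f=0 c=1 a=1 d=0 g=1 clk=1 e=1
t5.Δ0 b=0 f=0 c=1 a=1 d=0 g=1 clk=1 e=1
t5.Δ1 b=0 f=0 c=1 a=1 d=0 g=1 clk=0 e=1
t6.Δ0 b=0 f=0 c=1 a=1 d=0 g=1 clk=0 e=1
t6.Δ1 b=0 f=0 c=1 a=1 d=0 g=1 clk=1 e=1
t6.Δ2 b=0 f=1 c=1 a=0 d=0 g=1 clk=1 e=1
t6.Δ3 b=1 f=1 c=0 a=0 d=0 g=1 clk=1 e=1
t6.Δ4 b=1 f=1 c=1 a=0 d=0 g=1 clk=1 e=1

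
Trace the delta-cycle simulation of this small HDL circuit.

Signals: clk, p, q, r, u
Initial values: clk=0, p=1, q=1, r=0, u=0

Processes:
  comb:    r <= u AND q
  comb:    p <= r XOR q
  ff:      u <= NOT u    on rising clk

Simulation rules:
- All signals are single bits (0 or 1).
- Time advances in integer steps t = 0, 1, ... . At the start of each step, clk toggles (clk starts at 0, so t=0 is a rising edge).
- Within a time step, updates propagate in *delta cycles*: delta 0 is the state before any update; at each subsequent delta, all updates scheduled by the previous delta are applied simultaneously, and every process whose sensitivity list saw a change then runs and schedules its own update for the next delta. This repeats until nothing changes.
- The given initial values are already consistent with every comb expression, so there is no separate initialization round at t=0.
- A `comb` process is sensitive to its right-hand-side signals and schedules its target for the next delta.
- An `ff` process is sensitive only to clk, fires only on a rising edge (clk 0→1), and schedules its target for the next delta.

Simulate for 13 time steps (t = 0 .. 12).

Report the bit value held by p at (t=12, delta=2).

1

t=0 Δ0: r=0 p=1 q=1 u=0 clk=0
  Δ1: clk:0→1
  Δ2: u:0→1
  Δ3: r:0→1
  Δ4: p:1→0
  (4Δ to stable)
t=1 Δ0: r=1 p=0 q=1 u=1 clk=1
  Δ1: clk:1→0
  (1Δ to stable)
t=2 Δ0: r=1 p=0 q=1 u=1 clk=0
  Δ1: clk:0→1
  Δ2: u:1→0
  Δ3: r:1→0
  Δ4: p:0→1
  (4Δ to stable)
t=3 Δ0: r=0 p=1 q=1 u=0 clk=1
  Δ1: clk:1→0
  (1Δ to stable)
t=4 Δ0: r=0 p=1 q=1 u=0 clk=0
  Δ1: clk:0→1
  Δ2: u:0→1
  Δ3: r:0→1
  Δ4: p:1→0
  (4Δ to stable)
t=5 Δ0: r=1 p=0 q=1 u=1 clk=1
  Δ1: clk:1→0
  (1Δ to stable)
t=6 Δ0: r=1 p=0 q=1 u=1 clk=0
  Δ1: clk:0→1
  Δ2: u:1→0
  Δ3: r:1→0
  Δ4: p:0→1
  (4Δ to stable)
t=7 Δ0: r=0 p=1 q=1 u=0 clk=1
  Δ1: clk:1→0
  (1Δ to stable)
t=8 Δ0: r=0 p=1 q=1 u=0 clk=0
  Δ1: clk:0→1
  Δ2: u:0→1
  Δ3: r:0→1
  Δ4: p:1→0
  (4Δ to stable)
t=9 Δ0: r=1 p=0 q=1 u=1 clk=1
  Δ1: clk:1→0
  (1Δ to stable)
t=10 Δ0: r=1 p=0 q=1 u=1 clk=0
  Δ1: clk:0→1
  Δ2: u:1→0
  Δ3: r:1→0
  Δ4: p:0→1
  (4Δ to stable)
t=11 Δ0: r=0 p=1 q=1 u=0 clk=1
  Δ1: clk:1→0
  (1Δ to stable)
t=12 Δ0: r=0 p=1 q=1 u=0 clk=0
  Δ1: clk:0→1
  Δ2: u:0→1
  Δ3: r:0→1
  Δ4: p:1→0
  (4Δ to stable)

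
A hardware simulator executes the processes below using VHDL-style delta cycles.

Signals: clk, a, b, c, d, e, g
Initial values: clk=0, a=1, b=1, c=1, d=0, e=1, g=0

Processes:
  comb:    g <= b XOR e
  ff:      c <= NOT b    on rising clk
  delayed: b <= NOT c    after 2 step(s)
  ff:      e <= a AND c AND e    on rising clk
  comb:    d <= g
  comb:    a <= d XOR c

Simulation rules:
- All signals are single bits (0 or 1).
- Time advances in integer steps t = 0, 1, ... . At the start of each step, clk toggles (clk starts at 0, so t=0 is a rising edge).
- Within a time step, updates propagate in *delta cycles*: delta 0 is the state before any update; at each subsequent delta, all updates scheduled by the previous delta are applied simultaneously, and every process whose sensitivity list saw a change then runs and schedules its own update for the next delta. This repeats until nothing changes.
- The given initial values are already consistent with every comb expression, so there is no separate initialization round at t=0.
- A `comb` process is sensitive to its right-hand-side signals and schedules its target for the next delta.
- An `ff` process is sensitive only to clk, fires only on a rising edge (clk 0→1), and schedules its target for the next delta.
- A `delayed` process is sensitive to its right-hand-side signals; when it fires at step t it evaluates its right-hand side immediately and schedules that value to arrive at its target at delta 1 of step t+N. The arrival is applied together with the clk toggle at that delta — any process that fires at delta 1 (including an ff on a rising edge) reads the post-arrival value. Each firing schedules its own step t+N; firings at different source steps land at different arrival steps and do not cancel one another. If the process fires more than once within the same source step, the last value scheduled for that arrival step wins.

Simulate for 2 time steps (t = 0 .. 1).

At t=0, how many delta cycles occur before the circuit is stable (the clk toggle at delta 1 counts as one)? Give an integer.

3

t0.Δ0 g=0 d=0 b=1 c=1 a=1 clk=0 e=1
t0.Δ1 g=0 d=0 b=1 c=1 a=1 clk=1 e=1
t0.Δ2 g=0 d=0 b=1 c=0 a=1 clk=1 e=1
t0.Δ3 g=0 d=0 b=1 c=0 a=0 clk=1 e=1
t1.Δ0 g=0 d=0 b=1 c=0 a=0 clk=1 e=1
t1.Δ1 g=0 d=0 b=1 c=0 a=0 clk=0 e=1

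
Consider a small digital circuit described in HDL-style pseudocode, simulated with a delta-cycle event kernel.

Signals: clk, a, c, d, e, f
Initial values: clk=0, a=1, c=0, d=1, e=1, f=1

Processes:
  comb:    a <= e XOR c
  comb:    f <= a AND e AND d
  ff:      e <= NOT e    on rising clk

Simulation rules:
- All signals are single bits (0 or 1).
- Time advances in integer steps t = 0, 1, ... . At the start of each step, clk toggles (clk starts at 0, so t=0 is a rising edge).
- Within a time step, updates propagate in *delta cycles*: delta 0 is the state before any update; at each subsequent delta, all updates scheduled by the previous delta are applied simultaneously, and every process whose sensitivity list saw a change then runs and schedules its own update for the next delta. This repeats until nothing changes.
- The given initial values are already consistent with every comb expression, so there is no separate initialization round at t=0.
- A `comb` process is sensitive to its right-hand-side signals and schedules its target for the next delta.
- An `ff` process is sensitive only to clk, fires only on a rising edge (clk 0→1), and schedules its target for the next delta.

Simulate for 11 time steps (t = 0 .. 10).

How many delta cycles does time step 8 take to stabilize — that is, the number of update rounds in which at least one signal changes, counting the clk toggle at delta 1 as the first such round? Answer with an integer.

[bits: a,f,clk,d,c,e]
t=0: Δ0=110101 Δ1=111101 Δ2=111100 Δ3=001100 | 3Δ
t=1: Δ0=001100 Δ1=000100 | 1Δ
t=2: Δ0=000100 Δ1=001100 Δ2=001101 Δ3=101101 Δ4=111101 | 4Δ
t=3: Δ0=111101 Δ1=110101 | 1Δ
t=4: Δ0=110101 Δ1=111101 Δ2=111100 Δ3=001100 | 3Δ
t=5: Δ0=001100 Δ1=000100 | 1Δ
t=6: Δ0=000100 Δ1=001100 Δ2=001101 Δ3=101101 Δ4=111101 | 4Δ
t=7: Δ0=111101 Δ1=110101 | 1Δ
t=8: Δ0=110101 Δ1=111101 Δ2=111100 Δ3=001100 | 3Δ
t=9: Δ0=001100 Δ1=000100 | 1Δ
t=10: Δ0=000100 Δ1=001100 Δ2=001101 Δ3=101101 Δ4=111101 | 4Δ

3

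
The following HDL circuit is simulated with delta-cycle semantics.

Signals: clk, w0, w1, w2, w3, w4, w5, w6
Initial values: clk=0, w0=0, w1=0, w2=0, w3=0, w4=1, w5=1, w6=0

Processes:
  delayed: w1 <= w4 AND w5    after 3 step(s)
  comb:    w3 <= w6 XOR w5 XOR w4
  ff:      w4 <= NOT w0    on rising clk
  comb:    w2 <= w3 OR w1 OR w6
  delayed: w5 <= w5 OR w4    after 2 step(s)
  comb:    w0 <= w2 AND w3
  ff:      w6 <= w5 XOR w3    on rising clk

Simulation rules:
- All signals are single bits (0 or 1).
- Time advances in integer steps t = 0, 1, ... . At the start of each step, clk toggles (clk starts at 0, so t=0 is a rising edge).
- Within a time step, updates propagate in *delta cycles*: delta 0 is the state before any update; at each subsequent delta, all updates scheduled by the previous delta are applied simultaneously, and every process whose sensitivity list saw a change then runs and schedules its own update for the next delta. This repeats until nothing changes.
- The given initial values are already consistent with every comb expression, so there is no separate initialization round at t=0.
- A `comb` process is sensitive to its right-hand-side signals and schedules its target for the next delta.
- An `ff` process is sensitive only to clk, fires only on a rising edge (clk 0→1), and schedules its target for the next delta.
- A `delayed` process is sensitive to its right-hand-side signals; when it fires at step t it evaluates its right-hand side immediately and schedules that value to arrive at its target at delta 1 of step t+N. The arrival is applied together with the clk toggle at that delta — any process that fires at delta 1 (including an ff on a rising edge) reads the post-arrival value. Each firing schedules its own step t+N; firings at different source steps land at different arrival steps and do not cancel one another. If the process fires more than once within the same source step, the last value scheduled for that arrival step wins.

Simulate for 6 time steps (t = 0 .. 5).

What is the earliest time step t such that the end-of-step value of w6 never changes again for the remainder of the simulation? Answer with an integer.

[bits: w6,w2,clk,w1,w0,w3,w5,w4]
t=0: Δ0=00000011 Δ1=00100011 Δ2=10100011 Δ3=11100111 Δ4=11101111 | 4Δ
t=1: Δ0=11101111 Δ1=11001111 | 1Δ
t=2: Δ0=11001111 Δ1=11101111 Δ2=01101110 | 2Δ
t=3: Δ0=01101110 Δ1=01001110 | 1Δ
t=4: Δ0=01001110 Δ1=01101110 | 1Δ
t=5: Δ0=01101110 Δ1=01001110 | 1Δ

2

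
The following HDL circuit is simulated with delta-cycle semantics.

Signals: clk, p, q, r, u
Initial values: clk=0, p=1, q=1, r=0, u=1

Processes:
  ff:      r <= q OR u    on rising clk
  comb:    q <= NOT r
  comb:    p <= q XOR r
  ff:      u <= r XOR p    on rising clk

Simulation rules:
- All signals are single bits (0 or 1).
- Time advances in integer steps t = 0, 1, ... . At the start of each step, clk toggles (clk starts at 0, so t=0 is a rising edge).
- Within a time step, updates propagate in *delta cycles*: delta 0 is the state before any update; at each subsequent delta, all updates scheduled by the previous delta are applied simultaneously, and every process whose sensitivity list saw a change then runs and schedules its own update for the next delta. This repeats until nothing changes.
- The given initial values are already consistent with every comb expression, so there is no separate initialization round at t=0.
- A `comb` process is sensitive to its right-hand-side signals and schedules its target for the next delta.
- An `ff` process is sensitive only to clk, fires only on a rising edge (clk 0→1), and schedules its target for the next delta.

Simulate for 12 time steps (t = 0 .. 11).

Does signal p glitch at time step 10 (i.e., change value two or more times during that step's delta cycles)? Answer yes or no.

t=0 Δ0: clk=0 p=1 q=1 u=1 r=0
  Δ1: clk:0→1
  Δ2: r:0→1
  Δ3: p:1→0, q:1→0
  Δ4: p:0→1
  (4Δ to stable)
t=1 Δ0: clk=1 p=1 q=0 u=1 r=1
  Δ1: clk:1→0
  (1Δ to stable)
t=2 Δ0: clk=0 p=1 q=0 u=1 r=1
  Δ1: clk:0→1
  Δ2: u:1→0
  (2Δ to stable)
t=3 Δ0: clk=1 p=1 q=0 u=0 r=1
  Δ1: clk:1→0
  (1Δ to stable)
t=4 Δ0: clk=0 p=1 q=0 u=0 r=1
  Δ1: clk:0→1
  Δ2: r:1→0
  Δ3: p:1→0, q:0→1
  Δ4: p:0→1
  (4Δ to stable)
t=5 Δ0: clk=1 p=1 q=1 u=0 r=0
  Δ1: clk:1→0
  (1Δ to stable)
t=6 Δ0: clk=0 p=1 q=1 u=0 r=0
  Δ1: clk:0→1
  Δ2: u:0→1, r:0→1
  Δ3: p:1→0, q:1→0
  Δ4: p:0→1
  (4Δ to stable)
t=7 Δ0: clk=1 p=1 q=0 u=1 r=1
  Δ1: clk:1→0
  (1Δ to stable)
t=8 Δ0: clk=0 p=1 q=0 u=1 r=1
  Δ1: clk:0→1
  Δ2: u:1→0
  (2Δ to stable)
t=9 Δ0: clk=1 p=1 q=0 u=0 r=1
  Δ1: clk:1→0
  (1Δ to stable)
t=10 Δ0: clk=0 p=1 q=0 u=0 r=1
  Δ1: clk:0→1
  Δ2: r:1→0
  Δ3: p:1→0, q:0→1
  Δ4: p:0→1
  (4Δ to stable)
t=11 Δ0: clk=1 p=1 q=1 u=0 r=0
  Δ1: clk:1→0
  (1Δ to stable)

yes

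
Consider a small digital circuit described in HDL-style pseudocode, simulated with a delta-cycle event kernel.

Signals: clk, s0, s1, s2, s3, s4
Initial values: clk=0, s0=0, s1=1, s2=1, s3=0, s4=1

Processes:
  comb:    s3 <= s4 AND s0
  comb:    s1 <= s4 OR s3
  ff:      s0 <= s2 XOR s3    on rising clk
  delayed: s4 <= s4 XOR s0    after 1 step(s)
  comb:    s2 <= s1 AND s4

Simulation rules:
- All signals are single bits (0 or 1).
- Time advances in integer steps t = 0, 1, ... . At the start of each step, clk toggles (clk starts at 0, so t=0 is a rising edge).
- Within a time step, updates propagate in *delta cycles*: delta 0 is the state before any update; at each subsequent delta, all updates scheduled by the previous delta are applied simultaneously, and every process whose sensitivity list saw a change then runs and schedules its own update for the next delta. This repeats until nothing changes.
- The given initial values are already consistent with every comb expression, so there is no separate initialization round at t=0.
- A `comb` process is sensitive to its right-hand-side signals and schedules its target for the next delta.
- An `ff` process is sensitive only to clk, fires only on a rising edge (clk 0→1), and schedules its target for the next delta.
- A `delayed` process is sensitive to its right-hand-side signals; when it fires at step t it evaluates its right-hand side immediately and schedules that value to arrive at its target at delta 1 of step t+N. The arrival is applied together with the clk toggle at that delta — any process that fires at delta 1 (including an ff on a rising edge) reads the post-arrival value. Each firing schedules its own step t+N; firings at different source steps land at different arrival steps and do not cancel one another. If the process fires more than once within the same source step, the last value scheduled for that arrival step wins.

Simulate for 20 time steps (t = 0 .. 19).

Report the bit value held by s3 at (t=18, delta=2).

1

t0.Δ0 s4=1 s0=0 s1=1 clk=0 s3=0 s2=1
t0.Δ1 s4=1 s0=0 s1=1 clk=1 s3=0 s2=1
t0.Δ2 s4=1 s0=1 s1=1 clk=1 s3=0 s2=1
t0.Δ3 s4=1 s0=1 s1=1 clk=1 s3=1 s2=1
t1.Δ0 s4=1 s0=1 s1=1 clk=1 s3=1 s2=1
t1.Δ1 s4=0 s0=1 s1=1 clk=0 s3=1 s2=1
t1.Δ2 s4=0 s0=1 s1=1 clk=0 s3=0 s2=0
t1.Δ3 s4=0 s0=1 s1=0 clk=0 s3=0 s2=0
t2.Δ0 s4=0 s0=1 s1=0 clk=0 s3=0 s2=0
t2.Δ1 s4=1 s0=1 s1=0 clk=1 s3=0 s2=0
t2.Δ2 s4=1 s0=0 s1=1 clk=1 s3=1 s2=0
t2.Δ3 s4=1 s0=0 s1=1 clk=1 s3=0 s2=1
t3.Δ0 s4=1 s0=0 s1=1 clk=1 s3=0 s2=1
t3.Δ1 s4=1 s0=0 s1=1 clk=0 s3=0 s2=1
t4.Δ0 s4=1 s0=0 s1=1 clk=0 s3=0 s2=1
t4.Δ1 s4=1 s0=0 s1=1 clk=1 s3=0 s2=1
t4.Δ2 s4=1 s0=1 s1=1 clk=1 s3=0 s2=1
t4.Δ3 s4=1 s0=1 s1=1 clk=1 s3=1 s2=1
t5.Δ0 s4=1 s0=1 s1=1 clk=1 s3=1 s2=1
t5.Δ1 s4=0 s0=1 s1=1 clk=0 s3=1 s2=1
t5.Δ2 s4=0 s0=1 s1=1 clk=0 s3=0 s2=0
t5.Δ3 s4=0 s0=1 s1=0 clk=0 s3=0 s2=0
t6.Δ0 s4=0 s0=1 s1=0 clk=0 s3=0 s2=0
t6.Δ1 s4=1 s0=1 s1=0 clk=1 s3=0 s2=0
t6.Δ2 s4=1 s0=0 s1=1 clk=1 s3=1 s2=0
t6.Δ3 s4=1 s0=0 s1=1 clk=1 s3=0 s2=1
t7.Δ0 s4=1 s0=0 s1=1 clk=1 s3=0 s2=1
t7.Δ1 s4=1 s0=0 s1=1 clk=0 s3=0 s2=1
t8.Δ0 s4=1 s0=0 s1=1 clk=0 s3=0 s2=1
t8.Δ1 s4=1 s0=0 s1=1 clk=1 s3=0 s2=1
t8.Δ2 s4=1 s0=1 s1=1 clk=1 s3=0 s2=1
t8.Δ3 s4=1 s0=1 s1=1 clk=1 s3=1 s2=1
t9.Δ0 s4=1 s0=1 s1=1 clk=1 s3=1 s2=1
t9.Δ1 s4=0 s0=1 s1=1 clk=0 s3=1 s2=1
t9.Δ2 s4=0 s0=1 s1=1 clk=0 s3=0 s2=0
t9.Δ3 s4=0 s0=1 s1=0 clk=0 s3=0 s2=0
t10.Δ0 s4=0 s0=1 s1=0 clk=0 s3=0 s2=0
t10.Δ1 s4=1 s0=1 s1=0 clk=1 s3=0 s2=0
t10.Δ2 s4=1 s0=0 s1=1 clk=1 s3=1 s2=0
t10.Δ3 s4=1 s0=0 s1=1 clk=1 s3=0 s2=1
t11.Δ0 s4=1 s0=0 s1=1 clk=1 s3=0 s2=1
t11.Δ1 s4=1 s0=0 s1=1 clk=0 s3=0 s2=1
t12.Δ0 s4=1 s0=0 s1=1 clk=0 s3=0 s2=1
t12.Δ1 s4=1 s0=0 s1=1 clk=1 s3=0 s2=1
t12.Δ2 s4=1 s0=1 s1=1 clk=1 s3=0 s2=1
t12.Δ3 s4=1 s0=1 s1=1 clk=1 s3=1 s2=1
t13.Δ0 s4=1 s0=1 s1=1 clk=1 s3=1 s2=1
t13.Δ1 s4=0 s0=1 s1=1 clk=0 s3=1 s2=1
t13.Δ2 s4=0 s0=1 s1=1 clk=0 s3=0 s2=0
t13.Δ3 s4=0 s0=1 s1=0 clk=0 s3=0 s2=0
t14.Δ0 s4=0 s0=1 s1=0 clk=0 s3=0 s2=0
t14.Δ1 s4=1 s0=1 s1=0 clk=1 s3=0 s2=0
t14.Δ2 s4=1 s0=0 s1=1 clk=1 s3=1 s2=0
t14.Δ3 s4=1 s0=0 s1=1 clk=1 s3=0 s2=1
t15.Δ0 s4=1 s0=0 s1=1 clk=1 s3=0 s2=1
t15.Δ1 s4=1 s0=0 s1=1 clk=0 s3=0 s2=1
t16.Δ0 s4=1 s0=0 s1=1 clk=0 s3=0 s2=1
t16.Δ1 s4=1 s0=0 s1=1 clk=1 s3=0 s2=1
t16.Δ2 s4=1 s0=1 s1=1 clk=1 s3=0 s2=1
t16.Δ3 s4=1 s0=1 s1=1 clk=1 s3=1 s2=1
t17.Δ0 s4=1 s0=1 s1=1 clk=1 s3=1 s2=1
t17.Δ1 s4=0 s0=1 s1=1 clk=0 s3=1 s2=1
t17.Δ2 s4=0 s0=1 s1=1 clk=0 s3=0 s2=0
t17.Δ3 s4=0 s0=1 s1=0 clk=0 s3=0 s2=0
t18.Δ0 s4=0 s0=1 s1=0 clk=0 s3=0 s2=0
t18.Δ1 s4=1 s0=1 s1=0 clk=1 s3=0 s2=0
t18.Δ2 s4=1 s0=0 s1=1 clk=1 s3=1 s2=0
t18.Δ3 s4=1 s0=0 s1=1 clk=1 s3=0 s2=1
t19.Δ0 s4=1 s0=0 s1=1 clk=1 s3=0 s2=1
t19.Δ1 s4=1 s0=0 s1=1 clk=0 s3=0 s2=1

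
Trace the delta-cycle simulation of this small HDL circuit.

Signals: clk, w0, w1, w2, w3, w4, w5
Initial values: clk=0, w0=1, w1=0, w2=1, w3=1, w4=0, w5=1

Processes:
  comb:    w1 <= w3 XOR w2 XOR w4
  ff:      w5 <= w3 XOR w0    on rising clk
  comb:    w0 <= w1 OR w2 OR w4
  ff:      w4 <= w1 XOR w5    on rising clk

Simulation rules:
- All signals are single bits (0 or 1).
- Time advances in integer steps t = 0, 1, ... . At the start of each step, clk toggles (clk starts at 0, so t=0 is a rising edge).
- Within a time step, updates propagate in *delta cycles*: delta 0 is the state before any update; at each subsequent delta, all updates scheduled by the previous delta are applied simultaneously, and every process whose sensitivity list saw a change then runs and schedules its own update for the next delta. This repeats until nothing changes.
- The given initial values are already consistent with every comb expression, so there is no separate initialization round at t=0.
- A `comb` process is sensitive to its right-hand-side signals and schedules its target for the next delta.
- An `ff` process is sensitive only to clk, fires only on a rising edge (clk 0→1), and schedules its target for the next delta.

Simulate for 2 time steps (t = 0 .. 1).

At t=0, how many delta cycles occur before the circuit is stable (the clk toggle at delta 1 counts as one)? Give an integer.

[bits: clk,w5,w3,w4,w2,w0,w1]
t=0: Δ0=0110110 Δ1=1110110 Δ2=1011110 Δ3=1011111 | 3Δ
t=1: Δ0=1011111 Δ1=0011111 | 1Δ

3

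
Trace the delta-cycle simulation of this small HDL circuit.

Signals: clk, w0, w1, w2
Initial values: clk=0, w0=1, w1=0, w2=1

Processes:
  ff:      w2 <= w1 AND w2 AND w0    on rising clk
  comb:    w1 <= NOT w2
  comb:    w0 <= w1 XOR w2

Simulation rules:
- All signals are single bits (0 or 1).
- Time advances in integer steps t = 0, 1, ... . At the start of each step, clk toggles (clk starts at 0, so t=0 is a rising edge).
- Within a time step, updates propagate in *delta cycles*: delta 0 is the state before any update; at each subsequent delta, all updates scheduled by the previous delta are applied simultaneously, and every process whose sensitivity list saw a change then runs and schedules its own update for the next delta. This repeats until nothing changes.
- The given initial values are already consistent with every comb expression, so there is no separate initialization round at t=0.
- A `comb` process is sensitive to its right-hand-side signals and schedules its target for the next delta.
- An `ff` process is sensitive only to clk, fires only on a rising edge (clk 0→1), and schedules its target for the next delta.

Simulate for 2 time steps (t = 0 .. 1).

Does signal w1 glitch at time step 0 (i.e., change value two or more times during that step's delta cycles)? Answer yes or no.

no

t0.Δ0 clk=0 w1=0 w2=1 w0=1
t0.Δ1 clk=1 w1=0 w2=1 w0=1
t0.Δ2 clk=1 w1=0 w2=0 w0=1
t0.Δ3 clk=1 w1=1 w2=0 w0=0
t0.Δ4 clk=1 w1=1 w2=0 w0=1
t1.Δ0 clk=1 w1=1 w2=0 w0=1
t1.Δ1 clk=0 w1=1 w2=0 w0=1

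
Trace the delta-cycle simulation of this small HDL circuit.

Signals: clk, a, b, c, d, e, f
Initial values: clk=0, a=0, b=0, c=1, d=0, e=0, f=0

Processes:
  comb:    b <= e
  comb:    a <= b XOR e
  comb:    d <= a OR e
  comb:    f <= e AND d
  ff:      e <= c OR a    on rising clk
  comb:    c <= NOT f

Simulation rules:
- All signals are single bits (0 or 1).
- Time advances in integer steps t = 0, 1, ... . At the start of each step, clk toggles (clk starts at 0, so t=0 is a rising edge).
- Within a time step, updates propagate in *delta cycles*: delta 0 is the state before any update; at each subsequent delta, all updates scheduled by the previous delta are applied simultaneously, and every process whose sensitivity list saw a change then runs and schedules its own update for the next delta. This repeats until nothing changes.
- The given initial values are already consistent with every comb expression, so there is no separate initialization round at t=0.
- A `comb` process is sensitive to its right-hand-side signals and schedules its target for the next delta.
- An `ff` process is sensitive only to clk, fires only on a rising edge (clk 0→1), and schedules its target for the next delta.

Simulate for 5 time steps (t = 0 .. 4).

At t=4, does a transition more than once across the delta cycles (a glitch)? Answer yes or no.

yes

t=0 Δ0: b=0 a=0 f=0 d=0 c=1 clk=0 e=0
  Δ1: clk:0→1
  Δ2: e:0→1
  Δ3: b:0→1, a:0→1, d:0→1
  Δ4: a:1→0, f:0→1
  Δ5: c:1→0
  (5Δ to stable)
t=1 Δ0: b=1 a=0 f=1 d=1 c=0 clk=1 e=1
  Δ1: clk:1→0
  (1Δ to stable)
t=2 Δ0: b=1 a=0 f=1 d=1 c=0 clk=0 e=1
  Δ1: clk:0→1
  Δ2: e:1→0
  Δ3: b:1→0, a:0→1, f:1→0, d:1→0
  Δ4: a:1→0, d:0→1, c:0→1
  Δ5: d:1→0
  (5Δ to stable)
t=3 Δ0: b=0 a=0 f=0 d=0 c=1 clk=1 e=0
  Δ1: clk:1→0
  (1Δ to stable)
t=4 Δ0: b=0 a=0 f=0 d=0 c=1 clk=0 e=0
  Δ1: clk:0→1
  Δ2: e:0→1
  Δ3: b:0→1, a:0→1, d:0→1
  Δ4: a:1→0, f:0→1
  Δ5: c:1→0
  (5Δ to stable)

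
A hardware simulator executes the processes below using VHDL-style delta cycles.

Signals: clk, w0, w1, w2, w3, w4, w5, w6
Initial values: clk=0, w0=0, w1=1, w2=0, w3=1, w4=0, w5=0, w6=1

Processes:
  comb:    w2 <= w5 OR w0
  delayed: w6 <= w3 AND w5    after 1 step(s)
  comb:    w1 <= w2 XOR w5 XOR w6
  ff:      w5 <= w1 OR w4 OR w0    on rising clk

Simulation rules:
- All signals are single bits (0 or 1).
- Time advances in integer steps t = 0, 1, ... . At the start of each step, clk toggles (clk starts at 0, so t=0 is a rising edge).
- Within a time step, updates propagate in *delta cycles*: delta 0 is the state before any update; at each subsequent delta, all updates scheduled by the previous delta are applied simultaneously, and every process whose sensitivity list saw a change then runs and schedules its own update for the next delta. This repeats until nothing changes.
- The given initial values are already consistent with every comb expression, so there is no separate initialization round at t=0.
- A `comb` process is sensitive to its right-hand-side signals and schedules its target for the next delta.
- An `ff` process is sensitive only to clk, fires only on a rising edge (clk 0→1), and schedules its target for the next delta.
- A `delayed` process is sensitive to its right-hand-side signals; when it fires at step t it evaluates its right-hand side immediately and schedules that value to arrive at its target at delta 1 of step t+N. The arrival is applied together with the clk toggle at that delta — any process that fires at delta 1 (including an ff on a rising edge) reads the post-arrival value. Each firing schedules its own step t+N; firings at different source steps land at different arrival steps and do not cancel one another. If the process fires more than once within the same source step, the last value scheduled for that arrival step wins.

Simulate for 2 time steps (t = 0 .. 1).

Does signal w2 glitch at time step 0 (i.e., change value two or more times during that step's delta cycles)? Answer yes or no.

no

t=0 Δ0: w2=0 clk=0 w1=1 w5=0 w3=1 w6=1 w4=0 w0=0
  Δ1: clk:0→1
  Δ2: w5:0→1
  Δ3: w2:0→1, w1:1→0
  Δ4: w1:0→1
  (4Δ to stable)
t=1 Δ0: w2=1 clk=1 w1=1 w5=1 w3=1 w6=1 w4=0 w0=0
  Δ1: clk:1→0
  (1Δ to stable)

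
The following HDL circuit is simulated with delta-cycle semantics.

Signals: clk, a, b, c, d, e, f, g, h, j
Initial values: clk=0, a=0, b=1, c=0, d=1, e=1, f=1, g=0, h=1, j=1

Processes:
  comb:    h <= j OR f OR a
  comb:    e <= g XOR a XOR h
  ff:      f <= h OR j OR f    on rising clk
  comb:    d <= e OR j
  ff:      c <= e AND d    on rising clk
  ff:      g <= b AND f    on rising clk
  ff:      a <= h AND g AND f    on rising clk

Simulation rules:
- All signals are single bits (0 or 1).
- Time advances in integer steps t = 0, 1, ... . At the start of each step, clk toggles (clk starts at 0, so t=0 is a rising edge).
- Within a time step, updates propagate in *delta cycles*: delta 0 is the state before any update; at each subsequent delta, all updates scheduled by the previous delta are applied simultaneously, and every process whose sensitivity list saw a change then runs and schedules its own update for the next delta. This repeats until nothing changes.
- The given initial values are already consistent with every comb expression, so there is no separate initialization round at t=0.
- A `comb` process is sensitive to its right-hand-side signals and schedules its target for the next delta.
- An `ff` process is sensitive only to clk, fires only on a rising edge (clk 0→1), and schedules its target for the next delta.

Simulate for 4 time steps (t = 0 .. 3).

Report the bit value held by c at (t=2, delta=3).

0

t=0 Δ0: clk=0 f=1 a=0 c=0 b=1 e=1 g=0 h=1 j=1 d=1
  Δ1: clk:0→1
  Δ2: c:0→1, g:0→1
  Δ3: e:1→0
  (3Δ to stable)
t=1 Δ0: clk=1 f=1 a=0 c=1 b=1 e=0 g=1 h=1 j=1 d=1
  Δ1: clk:1→0
  (1Δ to stable)
t=2 Δ0: clk=0 f=1 a=0 c=1 b=1 e=0 g=1 h=1 j=1 d=1
  Δ1: clk:0→1
  Δ2: a:0→1, c:1→0
  Δ3: e:0→1
  (3Δ to stable)
t=3 Δ0: clk=1 f=1 a=1 c=0 b=1 e=1 g=1 h=1 j=1 d=1
  Δ1: clk:1→0
  (1Δ to stable)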